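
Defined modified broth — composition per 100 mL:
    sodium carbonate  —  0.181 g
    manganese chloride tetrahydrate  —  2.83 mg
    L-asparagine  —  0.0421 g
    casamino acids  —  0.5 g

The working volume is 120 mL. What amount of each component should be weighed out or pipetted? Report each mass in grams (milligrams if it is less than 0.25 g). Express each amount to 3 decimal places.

Scale factor = 120 mL / 100 mL = 1.2.
sodium carbonate: 0.181 g × (120 mL / 100 mL) = 0.2172 g = 217.200 mg
manganese chloride tetrahydrate: 2.83 mg × (120 mL / 100 mL) = 3.396 mg
L-asparagine: 0.0421 g × (120 mL / 100 mL) = 0.05052 g = 50.520 mg
casamino acids: 0.5 g × (120 mL / 100 mL) = 0.600 g

sodium carbonate 217.200 mg; manganese chloride tetrahydrate 3.396 mg; L-asparagine 50.520 mg; casamino acids 0.600 g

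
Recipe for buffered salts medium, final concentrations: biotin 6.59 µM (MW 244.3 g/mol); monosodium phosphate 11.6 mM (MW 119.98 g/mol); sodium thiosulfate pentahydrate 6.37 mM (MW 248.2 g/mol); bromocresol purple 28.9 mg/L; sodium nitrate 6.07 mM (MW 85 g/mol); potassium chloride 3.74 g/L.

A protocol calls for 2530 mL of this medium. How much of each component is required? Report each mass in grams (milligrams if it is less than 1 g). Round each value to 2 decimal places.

biotin 4.07 mg; monosodium phosphate 3.52 g; sodium thiosulfate pentahydrate 4.00 g; bromocresol purple 73.12 mg; sodium nitrate 1.31 g; potassium chloride 9.46 g

Scale factor relative to 1 L: 2.53.
biotin: 6.59 µmol/L × 244.3 g/mol × 2.53 L ÷ 1000 = 4.07 mg
monosodium phosphate: 11.6 mmol/L × 119.98 g/mol × 2.53 L ÷ 1000 = 3.52 g
sodium thiosulfate pentahydrate: 6.37 mmol/L × 248.2 g/mol × 2.53 L ÷ 1000 = 4.00 g
bromocresol purple: 28.9 mg/L × 2.53 L = 73.12 mg
sodium nitrate: 6.07 mmol/L × 85 g/mol × 2.53 L ÷ 1000 = 1.31 g
potassium chloride: 3.74 g/L × 2.53 L = 9.46 g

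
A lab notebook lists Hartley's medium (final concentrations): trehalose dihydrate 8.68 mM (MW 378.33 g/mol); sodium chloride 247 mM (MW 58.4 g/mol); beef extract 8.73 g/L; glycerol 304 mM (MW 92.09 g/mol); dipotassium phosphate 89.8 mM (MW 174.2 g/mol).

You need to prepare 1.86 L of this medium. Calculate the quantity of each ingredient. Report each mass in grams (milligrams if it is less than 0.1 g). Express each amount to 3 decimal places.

Scale factor relative to 1 L: 1.86.
trehalose dihydrate: 8.68 mmol/L × 378.33 g/mol × 1.86 L ÷ 1000 = 6.108 g
sodium chloride: 247 mmol/L × 58.4 g/mol × 1.86 L ÷ 1000 = 26.830 g
beef extract: 8.73 g/L × 1.86 L = 16.238 g
glycerol: 304 mmol/L × 92.09 g/mol × 1.86 L ÷ 1000 = 52.071 g
dipotassium phosphate: 89.8 mmol/L × 174.2 g/mol × 1.86 L ÷ 1000 = 29.096 g

trehalose dihydrate 6.108 g; sodium chloride 26.830 g; beef extract 16.238 g; glycerol 52.071 g; dipotassium phosphate 29.096 g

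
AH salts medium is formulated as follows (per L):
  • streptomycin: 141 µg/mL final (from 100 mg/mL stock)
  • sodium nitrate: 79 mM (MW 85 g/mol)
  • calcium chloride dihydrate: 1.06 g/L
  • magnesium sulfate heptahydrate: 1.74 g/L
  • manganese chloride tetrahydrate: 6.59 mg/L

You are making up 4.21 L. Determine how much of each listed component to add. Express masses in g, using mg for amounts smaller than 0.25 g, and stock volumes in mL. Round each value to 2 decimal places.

Working volume: 4.21 L.
streptomycin: V = C2·V2/C1 = 141 µg/mL × 4210 mL ÷ 100000 µg/mL = 5.94 mL
sodium nitrate: 79 mmol/L × 85 g/mol × 4.21 L ÷ 1000 = 28.27 g
calcium chloride dihydrate: 1.06 g/L × 4.21 L = 4.46 g
magnesium sulfate heptahydrate: 1.74 g/L × 4.21 L = 7.33 g
manganese chloride tetrahydrate: 6.59 mg/L × 4.21 L = 27.74 mg

streptomycin 5.94 mL; sodium nitrate 28.27 g; calcium chloride dihydrate 4.46 g; magnesium sulfate heptahydrate 7.33 g; manganese chloride tetrahydrate 27.74 mg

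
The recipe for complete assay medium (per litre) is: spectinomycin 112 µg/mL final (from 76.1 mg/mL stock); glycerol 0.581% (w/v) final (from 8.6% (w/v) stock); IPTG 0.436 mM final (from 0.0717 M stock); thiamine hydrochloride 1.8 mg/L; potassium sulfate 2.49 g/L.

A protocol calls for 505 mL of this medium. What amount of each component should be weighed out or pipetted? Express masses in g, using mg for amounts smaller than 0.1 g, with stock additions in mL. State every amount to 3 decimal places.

spectinomycin 0.743 mL; glycerol 34.117 mL; IPTG 3.071 mL; thiamine hydrochloride 0.909 mg; potassium sulfate 1.257 g

Scale factor relative to 1 L: 0.505.
spectinomycin: V = C2·V2/C1 = 112 µg/mL × 505 mL ÷ 76100 µg/mL = 0.743 mL
glycerol: dilute stock: 0.581% ÷ 8.6% × 505 mL = 34.117 mL
IPTG: V = C2·V2/C1 = 0.436 mM × 505 mL ÷ 71.7 mM = 3.071 mL
thiamine hydrochloride: 1.8 mg/L × 0.505 L = 0.909 mg
potassium sulfate: 2.49 g/L × 0.505 L = 1.257 g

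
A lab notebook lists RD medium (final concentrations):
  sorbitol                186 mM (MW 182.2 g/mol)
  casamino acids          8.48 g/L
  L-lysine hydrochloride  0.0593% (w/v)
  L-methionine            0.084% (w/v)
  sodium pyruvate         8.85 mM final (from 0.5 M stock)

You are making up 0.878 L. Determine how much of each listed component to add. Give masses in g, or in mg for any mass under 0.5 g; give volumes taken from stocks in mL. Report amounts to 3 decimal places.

sorbitol 29.755 g; casamino acids 7.445 g; L-lysine hydrochloride 0.521 g; L-methionine 0.738 g; sodium pyruvate 15.541 mL

Working volume: 0.878 L.
sorbitol: 186 mmol/L × 182.2 g/mol × 0.878 L ÷ 1000 = 29.755 g
casamino acids: 8.48 g/L × 0.878 L = 7.445 g
L-lysine hydrochloride: 0.0593 g per 100 mL × 878 mL ÷ 100 = 0.521 g
L-methionine: 0.084 g per 100 mL × 878 mL ÷ 100 = 0.738 g
sodium pyruvate: V = C2·V2/C1 = 8.85 mM × 878 mL ÷ 500 mM = 15.541 mL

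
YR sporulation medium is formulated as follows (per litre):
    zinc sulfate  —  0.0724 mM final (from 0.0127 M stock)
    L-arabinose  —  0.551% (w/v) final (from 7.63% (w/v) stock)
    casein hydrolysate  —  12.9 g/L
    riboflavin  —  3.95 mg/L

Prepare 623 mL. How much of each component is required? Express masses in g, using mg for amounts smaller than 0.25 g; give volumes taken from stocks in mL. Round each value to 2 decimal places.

zinc sulfate 3.55 mL; L-arabinose 44.99 mL; casein hydrolysate 8.04 g; riboflavin 2.46 mg

Scale factor relative to 1 L: 0.623.
zinc sulfate: dilute stock: 0.0724 mM × 623 mL ÷ 12.7 mM = 3.55 mL
L-arabinose: dilute stock: 0.551% ÷ 7.63% × 623 mL = 44.99 mL
casein hydrolysate: 12.9 g/L × 0.623 L = 8.04 g
riboflavin: 3.95 mg/L × 0.623 L = 2.46 mg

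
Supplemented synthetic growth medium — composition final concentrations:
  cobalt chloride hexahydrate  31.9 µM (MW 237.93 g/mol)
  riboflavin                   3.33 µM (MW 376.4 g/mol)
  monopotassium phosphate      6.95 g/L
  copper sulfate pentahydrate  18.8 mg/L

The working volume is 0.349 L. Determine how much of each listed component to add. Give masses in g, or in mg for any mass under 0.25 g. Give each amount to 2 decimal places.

cobalt chloride hexahydrate 2.65 mg; riboflavin 0.44 mg; monopotassium phosphate 2.43 g; copper sulfate pentahydrate 6.56 mg

Scale factor relative to 1 L: 0.349.
cobalt chloride hexahydrate: 31.9 µmol/L × 237.93 g/mol × 0.349 L ÷ 1000 = 2.65 mg
riboflavin: 3.33 µmol/L × 376.4 g/mol × 0.349 L ÷ 1000 = 0.44 mg
monopotassium phosphate: 6.95 g/L × 0.349 L = 2.43 g
copper sulfate pentahydrate: 18.8 mg/L × 0.349 L = 6.56 mg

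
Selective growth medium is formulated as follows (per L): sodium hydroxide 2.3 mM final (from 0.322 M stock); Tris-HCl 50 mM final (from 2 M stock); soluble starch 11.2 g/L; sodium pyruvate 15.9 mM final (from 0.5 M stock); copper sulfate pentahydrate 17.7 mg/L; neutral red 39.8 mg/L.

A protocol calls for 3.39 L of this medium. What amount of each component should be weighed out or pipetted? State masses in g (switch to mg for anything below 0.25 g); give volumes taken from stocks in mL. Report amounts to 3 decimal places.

sodium hydroxide 24.214 mL; Tris-HCl 84.750 mL; soluble starch 37.968 g; sodium pyruvate 107.802 mL; copper sulfate pentahydrate 60.003 mg; neutral red 134.922 mg

Scale factor relative to 1 L: 3.39.
sodium hydroxide: C1V1 = C2V2 → 2.3 mM × 3390 mL ÷ 322 mM = 24.214 mL
Tris-HCl: dilute stock: 50 mM × 3390 mL ÷ 2000 mM = 84.750 mL
soluble starch: 11.2 g/L × 3.39 L = 37.968 g
sodium pyruvate: dilute stock: 15.9 mM × 3390 mL ÷ 500 mM = 107.802 mL
copper sulfate pentahydrate: 17.7 mg/L × 3.39 L = 60.003 mg
neutral red: 39.8 mg/L × 3.39 L = 134.922 mg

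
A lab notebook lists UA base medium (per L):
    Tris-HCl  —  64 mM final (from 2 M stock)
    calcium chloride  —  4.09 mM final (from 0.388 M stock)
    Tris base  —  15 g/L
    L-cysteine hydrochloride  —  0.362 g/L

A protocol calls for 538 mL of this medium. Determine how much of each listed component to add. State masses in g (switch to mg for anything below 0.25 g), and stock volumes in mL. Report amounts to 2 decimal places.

Tris-HCl 17.22 mL; calcium chloride 5.67 mL; Tris base 8.07 g; L-cysteine hydrochloride 194.76 mg

Working volume: 538 mL = 0.538 L.
Tris-HCl: V = C2·V2/C1 = 64 mM × 538 mL ÷ 2000 mM = 17.22 mL
calcium chloride: C1V1 = C2V2 → 4.09 mM × 538 mL ÷ 388 mM = 5.67 mL
Tris base: 15 g/L × 0.538 L = 8.07 g
L-cysteine hydrochloride: 0.362 g/L × 0.538 L = 0.194756 g = 194.76 mg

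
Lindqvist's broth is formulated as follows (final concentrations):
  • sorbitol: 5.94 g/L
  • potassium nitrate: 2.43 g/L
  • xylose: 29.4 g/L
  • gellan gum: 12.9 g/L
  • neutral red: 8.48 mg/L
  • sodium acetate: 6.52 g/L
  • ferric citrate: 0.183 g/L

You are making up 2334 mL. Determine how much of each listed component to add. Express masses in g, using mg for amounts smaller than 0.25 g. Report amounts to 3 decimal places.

Scale factor relative to 1 L: 2.334.
sorbitol: 5.94 g/L × 2.334 L = 13.864 g
potassium nitrate: 2.43 g/L × 2.334 L = 5.672 g
xylose: 29.4 g/L × 2.334 L = 68.620 g
gellan gum: 12.9 g/L × 2.334 L = 30.109 g
neutral red: 8.48 mg/L × 2.334 L = 19.792 mg
sodium acetate: 6.52 g/L × 2.334 L = 15.218 g
ferric citrate: 0.183 g/L × 2.334 L = 0.427 g

sorbitol 13.864 g; potassium nitrate 5.672 g; xylose 68.620 g; gellan gum 30.109 g; neutral red 19.792 mg; sodium acetate 15.218 g; ferric citrate 0.427 g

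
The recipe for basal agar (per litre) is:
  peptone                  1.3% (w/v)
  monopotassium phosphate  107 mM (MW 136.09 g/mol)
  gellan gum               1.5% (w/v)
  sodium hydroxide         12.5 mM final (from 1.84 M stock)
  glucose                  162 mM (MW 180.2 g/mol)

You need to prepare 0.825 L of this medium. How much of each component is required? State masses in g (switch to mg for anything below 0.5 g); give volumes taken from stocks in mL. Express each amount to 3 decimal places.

Scale factor relative to 1 L: 0.825.
peptone: 1.3 g per 100 mL × 825 mL ÷ 100 = 10.725 g
monopotassium phosphate: 107 mmol/L × 136.09 g/mol × 0.825 L ÷ 1000 = 12.013 g
gellan gum: 1.5 g per 100 mL × 825 mL ÷ 100 = 12.375 g
sodium hydroxide: C1V1 = C2V2 → 12.5 mM × 825 mL ÷ 1840 mM = 5.605 mL
glucose: 162 mmol/L × 180.2 g/mol × 0.825 L ÷ 1000 = 24.084 g

peptone 10.725 g; monopotassium phosphate 12.013 g; gellan gum 12.375 g; sodium hydroxide 5.605 mL; glucose 24.084 g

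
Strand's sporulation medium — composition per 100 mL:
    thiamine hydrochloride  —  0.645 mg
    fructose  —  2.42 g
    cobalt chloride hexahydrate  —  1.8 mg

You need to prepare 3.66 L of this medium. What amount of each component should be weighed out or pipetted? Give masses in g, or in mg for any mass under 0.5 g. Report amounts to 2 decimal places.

thiamine hydrochloride 23.61 mg; fructose 88.57 g; cobalt chloride hexahydrate 65.88 mg

Ratio of target to recipe volume: 3660 / 100 = 36.6.
thiamine hydrochloride: 0.645 mg × (3660 mL / 100 mL) = 23.61 mg
fructose: 2.42 g × (3660 mL / 100 mL) = 88.57 g
cobalt chloride hexahydrate: 1.8 mg × (3660 mL / 100 mL) = 65.88 mg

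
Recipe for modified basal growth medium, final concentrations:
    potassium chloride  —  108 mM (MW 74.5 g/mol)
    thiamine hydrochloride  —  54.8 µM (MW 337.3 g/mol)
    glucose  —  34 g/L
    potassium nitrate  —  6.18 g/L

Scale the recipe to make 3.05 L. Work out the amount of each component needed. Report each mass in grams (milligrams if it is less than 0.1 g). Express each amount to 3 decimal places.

Scale factor relative to 1 L: 3.05.
potassium chloride: 108 mmol/L × 74.5 g/mol × 3.05 L ÷ 1000 = 24.540 g
thiamine hydrochloride: 54.8 µmol/L × 337.3 g/mol × 3.05 L ÷ 1000 = 56.376 mg
glucose: 34 g/L × 3.05 L = 103.700 g
potassium nitrate: 6.18 g/L × 3.05 L = 18.849 g

potassium chloride 24.540 g; thiamine hydrochloride 56.376 mg; glucose 103.700 g; potassium nitrate 18.849 g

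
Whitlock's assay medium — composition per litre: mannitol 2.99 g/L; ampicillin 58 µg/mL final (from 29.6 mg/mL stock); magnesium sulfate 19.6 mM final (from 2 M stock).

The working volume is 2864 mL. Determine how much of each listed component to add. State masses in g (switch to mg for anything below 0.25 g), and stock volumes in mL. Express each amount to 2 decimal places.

mannitol 8.56 g; ampicillin 5.61 mL; magnesium sulfate 28.07 mL

Working volume: 2864 mL = 2.864 L.
mannitol: 2.99 g/L × 2.864 L = 8.56 g
ampicillin: C1V1 = C2V2 → 58 µg/mL × 2864 mL ÷ 29600 µg/mL = 5.61 mL
magnesium sulfate: C1V1 = C2V2 → 19.6 mM × 2864 mL ÷ 2000 mM = 28.07 mL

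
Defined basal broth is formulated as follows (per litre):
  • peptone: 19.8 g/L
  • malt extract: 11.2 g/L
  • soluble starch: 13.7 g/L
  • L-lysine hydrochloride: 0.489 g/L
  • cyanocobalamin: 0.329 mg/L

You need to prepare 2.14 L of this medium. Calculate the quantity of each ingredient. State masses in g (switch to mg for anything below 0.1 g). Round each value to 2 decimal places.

Scale factor relative to 1 L: 2.14.
peptone: 19.8 g/L × 2.14 L = 42.37 g
malt extract: 11.2 g/L × 2.14 L = 23.97 g
soluble starch: 13.7 g/L × 2.14 L = 29.32 g
L-lysine hydrochloride: 0.489 g/L × 2.14 L = 1.05 g
cyanocobalamin: 0.329 mg/L × 2.14 L = 0.70 mg

peptone 42.37 g; malt extract 23.97 g; soluble starch 29.32 g; L-lysine hydrochloride 1.05 g; cyanocobalamin 0.70 mg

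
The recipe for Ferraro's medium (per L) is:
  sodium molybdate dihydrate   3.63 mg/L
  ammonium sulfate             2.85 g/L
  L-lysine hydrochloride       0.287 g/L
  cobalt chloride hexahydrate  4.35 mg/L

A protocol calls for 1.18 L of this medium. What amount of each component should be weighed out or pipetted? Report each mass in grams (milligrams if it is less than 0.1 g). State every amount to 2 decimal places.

sodium molybdate dihydrate 4.28 mg; ammonium sulfate 3.36 g; L-lysine hydrochloride 0.34 g; cobalt chloride hexahydrate 5.13 mg

Working volume: 1.18 L.
sodium molybdate dihydrate: 3.63 mg/L × 1.18 L = 4.28 mg
ammonium sulfate: 2.85 g/L × 1.18 L = 3.36 g
L-lysine hydrochloride: 0.287 g/L × 1.18 L = 0.34 g
cobalt chloride hexahydrate: 4.35 mg/L × 1.18 L = 5.13 mg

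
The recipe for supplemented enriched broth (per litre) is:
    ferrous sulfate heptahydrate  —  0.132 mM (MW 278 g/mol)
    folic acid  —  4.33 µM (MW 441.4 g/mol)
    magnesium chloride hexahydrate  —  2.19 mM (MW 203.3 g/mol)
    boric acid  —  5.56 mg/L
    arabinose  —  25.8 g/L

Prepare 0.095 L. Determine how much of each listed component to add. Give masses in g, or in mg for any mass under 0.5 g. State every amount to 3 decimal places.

Working volume: 0.095 L.
ferrous sulfate heptahydrate: 0.132 mmol/L × 278 mg/mmol × 0.095 L = 3.486 mg
folic acid: 4.33 µmol/L × 441.4 g/mol × 0.095 L ÷ 1000 = 0.182 mg
magnesium chloride hexahydrate: 2.19 mmol/L × 203.3 mg/mmol × 0.095 L = 42.297 mg
boric acid: 5.56 mg/L × 0.095 L = 0.528 mg
arabinose: 25.8 g/L × 0.095 L = 2.451 g

ferrous sulfate heptahydrate 3.486 mg; folic acid 0.182 mg; magnesium chloride hexahydrate 42.297 mg; boric acid 0.528 mg; arabinose 2.451 g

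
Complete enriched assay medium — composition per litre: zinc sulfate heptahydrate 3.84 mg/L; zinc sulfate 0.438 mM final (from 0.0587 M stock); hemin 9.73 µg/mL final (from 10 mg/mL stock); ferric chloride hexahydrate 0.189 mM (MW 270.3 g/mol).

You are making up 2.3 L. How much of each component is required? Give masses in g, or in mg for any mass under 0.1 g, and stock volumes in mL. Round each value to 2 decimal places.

zinc sulfate heptahydrate 8.83 mg; zinc sulfate 17.16 mL; hemin 2.24 mL; ferric chloride hexahydrate 0.12 g

Working volume: 2.3 L.
zinc sulfate heptahydrate: 3.84 mg/L × 2.3 L = 8.83 mg
zinc sulfate: C1V1 = C2V2 → 0.438 mM × 2300 mL ÷ 58.7 mM = 17.16 mL
hemin: V = C2·V2/C1 = 9.73 µg/mL × 2300 mL ÷ 10000 µg/mL = 2.24 mL
ferric chloride hexahydrate: 0.189 mmol/L × 270.3 g/mol × 2.3 L ÷ 1000 = 0.12 g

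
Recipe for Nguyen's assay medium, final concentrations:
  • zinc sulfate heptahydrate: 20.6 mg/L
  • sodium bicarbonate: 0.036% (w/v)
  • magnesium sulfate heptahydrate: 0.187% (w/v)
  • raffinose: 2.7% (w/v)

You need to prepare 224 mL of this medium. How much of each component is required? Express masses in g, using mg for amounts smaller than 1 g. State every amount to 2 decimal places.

zinc sulfate heptahydrate 4.61 mg; sodium bicarbonate 80.64 mg; magnesium sulfate heptahydrate 418.88 mg; raffinose 6.05 g

Scale factor relative to 1 L: 0.224.
zinc sulfate heptahydrate: 20.6 mg/L × 0.224 L = 4.61 mg
sodium bicarbonate: 0.036 g per 100 mL × 224 mL ÷ 100 = 0.08064 g = 80.64 mg
magnesium sulfate heptahydrate: 0.187 g per 100 mL × 224 mL ÷ 100 = 0.41888 g = 418.88 mg
raffinose: 2.7% w/v = 27 g/L → 27 × 0.224 L = 6.05 g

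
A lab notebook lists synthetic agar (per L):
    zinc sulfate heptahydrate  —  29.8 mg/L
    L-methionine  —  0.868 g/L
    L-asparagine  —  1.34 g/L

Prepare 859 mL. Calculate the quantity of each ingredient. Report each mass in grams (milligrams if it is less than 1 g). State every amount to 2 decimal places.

zinc sulfate heptahydrate 25.60 mg; L-methionine 745.61 mg; L-asparagine 1.15 g

Target volume = 859 mL = 0.859 L.
zinc sulfate heptahydrate: 29.8 mg/L × 0.859 L = 25.60 mg
L-methionine: 0.868 g/L × 0.859 L = 0.745612 g = 745.61 mg
L-asparagine: 1.34 g/L × 0.859 L = 1.15 g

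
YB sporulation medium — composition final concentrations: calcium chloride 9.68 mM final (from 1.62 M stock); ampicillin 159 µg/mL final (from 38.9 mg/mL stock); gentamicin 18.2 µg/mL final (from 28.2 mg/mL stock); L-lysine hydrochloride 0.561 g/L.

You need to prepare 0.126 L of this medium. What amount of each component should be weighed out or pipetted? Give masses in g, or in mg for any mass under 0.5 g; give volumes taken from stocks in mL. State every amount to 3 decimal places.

Scale factor relative to 1 L: 0.126.
calcium chloride: dilute stock: 9.68 mM × 126 mL ÷ 1620 mM = 0.753 mL
ampicillin: dilute stock: 159 µg/mL × 126 mL ÷ 38900 µg/mL = 0.515 mL
gentamicin: V = C2·V2/C1 = 18.2 µg/mL × 126 mL ÷ 28200 µg/mL = 0.081 mL
L-lysine hydrochloride: 0.561 g/L × 0.126 L = 0.070686 g = 70.686 mg

calcium chloride 0.753 mL; ampicillin 0.515 mL; gentamicin 0.081 mL; L-lysine hydrochloride 70.686 mg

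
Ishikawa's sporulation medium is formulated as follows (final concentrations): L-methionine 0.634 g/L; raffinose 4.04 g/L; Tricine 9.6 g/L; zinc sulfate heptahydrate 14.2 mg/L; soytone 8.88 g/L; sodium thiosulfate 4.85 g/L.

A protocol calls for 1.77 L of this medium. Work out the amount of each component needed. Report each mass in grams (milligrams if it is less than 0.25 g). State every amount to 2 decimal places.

Scale factor relative to 1 L: 1.77.
L-methionine: 0.634 g/L × 1.77 L = 1.12 g
raffinose: 4.04 g/L × 1.77 L = 7.15 g
Tricine: 9.6 g/L × 1.77 L = 16.99 g
zinc sulfate heptahydrate: 14.2 mg/L × 1.77 L = 25.13 mg
soytone: 8.88 g/L × 1.77 L = 15.72 g
sodium thiosulfate: 4.85 g/L × 1.77 L = 8.58 g

L-methionine 1.12 g; raffinose 7.15 g; Tricine 16.99 g; zinc sulfate heptahydrate 25.13 mg; soytone 15.72 g; sodium thiosulfate 8.58 g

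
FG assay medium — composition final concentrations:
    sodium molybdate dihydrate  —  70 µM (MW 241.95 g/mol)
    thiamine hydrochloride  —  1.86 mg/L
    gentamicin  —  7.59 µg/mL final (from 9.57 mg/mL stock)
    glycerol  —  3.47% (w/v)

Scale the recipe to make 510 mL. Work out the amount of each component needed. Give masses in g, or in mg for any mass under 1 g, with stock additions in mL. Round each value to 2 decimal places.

sodium molybdate dihydrate 8.64 mg; thiamine hydrochloride 0.95 mg; gentamicin 0.40 mL; glycerol 17.70 g

Working volume: 510 mL = 0.51 L.
sodium molybdate dihydrate: 70 µmol/L × 241.95 g/mol × 0.51 L ÷ 1000 = 8.64 mg
thiamine hydrochloride: 1.86 mg/L × 0.51 L = 0.95 mg
gentamicin: V = C2·V2/C1 = 7.59 µg/mL × 510 mL ÷ 9570 µg/mL = 0.40 mL
glycerol: 3.47% w/v = 34.7 g/L → 34.7 × 0.51 L = 17.70 g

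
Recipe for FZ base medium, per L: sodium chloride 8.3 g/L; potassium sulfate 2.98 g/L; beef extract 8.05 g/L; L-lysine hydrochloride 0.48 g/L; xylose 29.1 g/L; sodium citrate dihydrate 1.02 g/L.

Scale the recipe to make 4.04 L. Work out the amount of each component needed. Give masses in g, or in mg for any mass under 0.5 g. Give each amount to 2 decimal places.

sodium chloride 33.53 g; potassium sulfate 12.04 g; beef extract 32.52 g; L-lysine hydrochloride 1.94 g; xylose 117.56 g; sodium citrate dihydrate 4.12 g

Scale factor relative to 1 L: 4.04.
sodium chloride: 8.3 g/L × 4.04 L = 33.53 g
potassium sulfate: 2.98 g/L × 4.04 L = 12.04 g
beef extract: 8.05 g/L × 4.04 L = 32.52 g
L-lysine hydrochloride: 0.48 g/L × 4.04 L = 1.94 g
xylose: 29.1 g/L × 4.04 L = 117.56 g
sodium citrate dihydrate: 1.02 g/L × 4.04 L = 4.12 g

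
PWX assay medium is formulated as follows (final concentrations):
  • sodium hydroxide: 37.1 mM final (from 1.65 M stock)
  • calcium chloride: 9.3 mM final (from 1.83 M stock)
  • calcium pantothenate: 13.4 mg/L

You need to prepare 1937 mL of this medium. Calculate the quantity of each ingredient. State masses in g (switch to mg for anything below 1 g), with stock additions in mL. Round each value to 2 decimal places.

Working volume: 1937 mL = 1.937 L.
sodium hydroxide: V = C2·V2/C1 = 37.1 mM × 1937 mL ÷ 1650 mM = 43.55 mL
calcium chloride: dilute stock: 9.3 mM × 1937 mL ÷ 1830 mM = 9.84 mL
calcium pantothenate: 13.4 mg/L × 1.937 L = 25.96 mg

sodium hydroxide 43.55 mL; calcium chloride 9.84 mL; calcium pantothenate 25.96 mg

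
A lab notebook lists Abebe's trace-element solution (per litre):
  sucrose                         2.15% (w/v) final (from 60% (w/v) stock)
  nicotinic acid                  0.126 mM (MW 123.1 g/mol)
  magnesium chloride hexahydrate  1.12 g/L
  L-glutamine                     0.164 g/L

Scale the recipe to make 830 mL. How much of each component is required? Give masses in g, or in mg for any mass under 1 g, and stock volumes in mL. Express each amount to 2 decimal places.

Working volume: 830 mL = 0.83 L.
sucrose: dilute stock: 2.15% ÷ 60% × 830 mL = 29.74 mL
nicotinic acid: 0.126 mmol/L × 123.1 mg/mmol × 0.83 L = 12.87 mg
magnesium chloride hexahydrate: 1.12 g/L × 0.83 L = 0.9296 g = 929.60 mg
L-glutamine: 0.164 g/L × 0.83 L = 0.13612 g = 136.12 mg

sucrose 29.74 mL; nicotinic acid 12.87 mg; magnesium chloride hexahydrate 929.60 mg; L-glutamine 136.12 mg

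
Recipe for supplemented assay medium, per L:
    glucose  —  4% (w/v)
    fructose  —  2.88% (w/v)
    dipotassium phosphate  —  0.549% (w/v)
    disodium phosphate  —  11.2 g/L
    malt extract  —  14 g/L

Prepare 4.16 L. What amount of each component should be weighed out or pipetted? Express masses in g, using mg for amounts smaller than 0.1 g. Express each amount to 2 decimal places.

glucose 166.40 g; fructose 119.81 g; dipotassium phosphate 22.84 g; disodium phosphate 46.59 g; malt extract 58.24 g

Scale factor relative to 1 L: 4.16.
glucose: 4 g per 100 mL × 4160 mL ÷ 100 = 166.40 g
fructose: 2.88 g per 100 mL × 4160 mL ÷ 100 = 119.81 g
dipotassium phosphate: 0.549% w/v = 5.49 g/L → 5.49 × 4.16 L = 22.84 g
disodium phosphate: 11.2 g/L × 4.16 L = 46.59 g
malt extract: 14 g/L × 4.16 L = 58.24 g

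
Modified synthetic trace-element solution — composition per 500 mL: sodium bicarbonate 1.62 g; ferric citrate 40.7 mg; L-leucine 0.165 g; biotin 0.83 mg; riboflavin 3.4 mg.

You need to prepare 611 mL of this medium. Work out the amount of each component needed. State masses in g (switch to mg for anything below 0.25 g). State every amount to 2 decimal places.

sodium bicarbonate 1.98 g; ferric citrate 49.74 mg; L-leucine 201.63 mg; biotin 1.01 mg; riboflavin 4.15 mg

Ratio of target to recipe volume: 611 / 500 = 1.222.
sodium bicarbonate: 1.62 g × (611 mL / 500 mL) = 1.98 g
ferric citrate: 40.7 mg × (611 mL / 500 mL) = 49.74 mg
L-leucine: 0.165 g × (611 mL / 500 mL) = 0.20163 g = 201.63 mg
biotin: 0.83 mg × (611 mL / 500 mL) = 1.01 mg
riboflavin: 3.4 mg × (611 mL / 500 mL) = 4.15 mg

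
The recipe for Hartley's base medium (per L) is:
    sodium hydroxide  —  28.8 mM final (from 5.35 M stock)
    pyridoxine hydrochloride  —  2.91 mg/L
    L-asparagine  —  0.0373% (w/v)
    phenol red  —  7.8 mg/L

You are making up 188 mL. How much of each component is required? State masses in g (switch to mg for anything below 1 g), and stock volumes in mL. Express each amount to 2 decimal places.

Working volume: 188 mL = 0.188 L.
sodium hydroxide: dilute stock: 28.8 mM × 188 mL ÷ 5350 mM = 1.01 mL
pyridoxine hydrochloride: 2.91 mg/L × 0.188 L = 0.55 mg
L-asparagine: 0.0373 g per 100 mL × 188 mL ÷ 100 = 0.070124 g = 70.12 mg
phenol red: 7.8 mg/L × 0.188 L = 1.47 mg

sodium hydroxide 1.01 mL; pyridoxine hydrochloride 0.55 mg; L-asparagine 70.12 mg; phenol red 1.47 mg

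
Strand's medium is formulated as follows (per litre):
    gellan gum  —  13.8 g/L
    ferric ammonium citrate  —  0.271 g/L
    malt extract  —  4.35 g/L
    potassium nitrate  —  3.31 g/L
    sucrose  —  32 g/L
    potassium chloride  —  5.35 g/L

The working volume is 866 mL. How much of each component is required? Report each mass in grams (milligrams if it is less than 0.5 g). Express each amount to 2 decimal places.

gellan gum 11.95 g; ferric ammonium citrate 234.69 mg; malt extract 3.77 g; potassium nitrate 2.87 g; sucrose 27.71 g; potassium chloride 4.63 g

Scale factor relative to 1 L: 0.866.
gellan gum: 13.8 g/L × 0.866 L = 11.95 g
ferric ammonium citrate: 0.271 g/L × 0.866 L = 0.234686 g = 234.69 mg
malt extract: 4.35 g/L × 0.866 L = 3.77 g
potassium nitrate: 3.31 g/L × 0.866 L = 2.87 g
sucrose: 32 g/L × 0.866 L = 27.71 g
potassium chloride: 5.35 g/L × 0.866 L = 4.63 g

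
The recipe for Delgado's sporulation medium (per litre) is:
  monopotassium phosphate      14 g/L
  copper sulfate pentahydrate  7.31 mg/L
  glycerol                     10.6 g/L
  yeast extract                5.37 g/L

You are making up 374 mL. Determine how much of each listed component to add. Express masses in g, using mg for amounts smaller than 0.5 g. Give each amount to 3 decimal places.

Target volume = 374 mL = 0.374 L.
monopotassium phosphate: 14 g/L × 0.374 L = 5.236 g
copper sulfate pentahydrate: 7.31 mg/L × 0.374 L = 2.734 mg
glycerol: 10.6 g/L × 0.374 L = 3.964 g
yeast extract: 5.37 g/L × 0.374 L = 2.008 g

monopotassium phosphate 5.236 g; copper sulfate pentahydrate 2.734 mg; glycerol 3.964 g; yeast extract 2.008 g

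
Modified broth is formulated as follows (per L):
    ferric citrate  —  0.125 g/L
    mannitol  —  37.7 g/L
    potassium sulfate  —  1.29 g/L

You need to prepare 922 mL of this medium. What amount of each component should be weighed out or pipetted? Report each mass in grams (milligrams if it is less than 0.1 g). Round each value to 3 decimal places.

Target volume = 922 mL = 0.922 L.
ferric citrate: 0.125 g/L × 0.922 L = 0.115 g
mannitol: 37.7 g/L × 0.922 L = 34.759 g
potassium sulfate: 1.29 g/L × 0.922 L = 1.189 g

ferric citrate 0.115 g; mannitol 34.759 g; potassium sulfate 1.189 g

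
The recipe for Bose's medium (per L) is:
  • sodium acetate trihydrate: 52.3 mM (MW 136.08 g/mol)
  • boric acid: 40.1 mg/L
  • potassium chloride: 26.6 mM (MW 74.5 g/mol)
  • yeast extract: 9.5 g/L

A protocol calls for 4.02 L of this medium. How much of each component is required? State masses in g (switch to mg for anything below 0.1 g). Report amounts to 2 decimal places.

sodium acetate trihydrate 28.61 g; boric acid 0.16 g; potassium chloride 7.97 g; yeast extract 38.19 g

Scale factor relative to 1 L: 4.02.
sodium acetate trihydrate: 52.3 mmol/L × 136.08 g/mol × 4.02 L ÷ 1000 = 28.61 g
boric acid: 40.1 mg/L × 4.02 L = 161.202 mg = 0.16 g
potassium chloride: 26.6 mmol/L × 74.5 g/mol × 4.02 L ÷ 1000 = 7.97 g
yeast extract: 9.5 g/L × 4.02 L = 38.19 g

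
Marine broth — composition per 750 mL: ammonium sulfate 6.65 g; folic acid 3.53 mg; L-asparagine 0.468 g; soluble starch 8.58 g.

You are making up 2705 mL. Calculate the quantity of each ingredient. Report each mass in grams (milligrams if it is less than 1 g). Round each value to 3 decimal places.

ammonium sulfate 23.984 g; folic acid 12.732 mg; L-asparagine 1.688 g; soluble starch 30.945 g

Scale factor = 2705 mL / 750 mL = 3.60667.
ammonium sulfate: 6.65 g × (2705 mL / 750 mL) = 23.984 g
folic acid: 3.53 mg × (2705 mL / 750 mL) = 12.732 mg
L-asparagine: 0.468 g × (2705 mL / 750 mL) = 1.688 g
soluble starch: 8.58 g × (2705 mL / 750 mL) = 30.945 g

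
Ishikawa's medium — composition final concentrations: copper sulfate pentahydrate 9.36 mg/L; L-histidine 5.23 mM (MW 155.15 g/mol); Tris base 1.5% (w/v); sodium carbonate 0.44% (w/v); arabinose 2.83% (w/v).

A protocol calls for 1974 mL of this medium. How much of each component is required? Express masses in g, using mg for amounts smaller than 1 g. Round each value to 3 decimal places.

copper sulfate pentahydrate 18.477 mg; L-histidine 1.602 g; Tris base 29.610 g; sodium carbonate 8.686 g; arabinose 55.864 g

Working volume: 1974 mL = 1.974 L.
copper sulfate pentahydrate: 9.36 mg/L × 1.974 L = 18.477 mg
L-histidine: 5.23 mmol/L × 155.15 g/mol × 1.974 L ÷ 1000 = 1.602 g
Tris base: 1.5 g per 100 mL × 1974 mL ÷ 100 = 29.610 g
sodium carbonate: 0.44% w/v = 4.4 g/L → 4.4 × 1.974 L = 8.686 g
arabinose: 2.83 g per 100 mL × 1974 mL ÷ 100 = 55.864 g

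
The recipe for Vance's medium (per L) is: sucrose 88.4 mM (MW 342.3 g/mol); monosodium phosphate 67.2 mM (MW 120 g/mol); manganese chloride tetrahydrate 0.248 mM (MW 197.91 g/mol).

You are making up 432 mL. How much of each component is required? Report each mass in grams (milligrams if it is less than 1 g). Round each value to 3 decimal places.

sucrose 13.072 g; monosodium phosphate 3.484 g; manganese chloride tetrahydrate 21.203 mg

Working volume: 432 mL = 0.432 L.
sucrose: 88.4 mmol/L × 342.3 g/mol × 0.432 L ÷ 1000 = 13.072 g
monosodium phosphate: 67.2 mmol/L × 120 g/mol × 0.432 L ÷ 1000 = 3.484 g
manganese chloride tetrahydrate: 0.248 mmol/L × 197.91 mg/mmol × 0.432 L = 21.203 mg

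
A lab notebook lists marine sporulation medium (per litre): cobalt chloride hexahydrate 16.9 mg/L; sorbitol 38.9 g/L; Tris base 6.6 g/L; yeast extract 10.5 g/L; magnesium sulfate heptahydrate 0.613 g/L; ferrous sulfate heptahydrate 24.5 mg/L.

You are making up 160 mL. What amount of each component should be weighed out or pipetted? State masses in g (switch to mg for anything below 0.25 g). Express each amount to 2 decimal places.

cobalt chloride hexahydrate 2.70 mg; sorbitol 6.22 g; Tris base 1.06 g; yeast extract 1.68 g; magnesium sulfate heptahydrate 98.08 mg; ferrous sulfate heptahydrate 3.92 mg

Scale factor relative to 1 L: 0.16.
cobalt chloride hexahydrate: 16.9 mg/L × 0.16 L = 2.70 mg
sorbitol: 38.9 g/L × 0.16 L = 6.22 g
Tris base: 6.6 g/L × 0.16 L = 1.06 g
yeast extract: 10.5 g/L × 0.16 L = 1.68 g
magnesium sulfate heptahydrate: 0.613 g/L × 0.16 L = 0.09808 g = 98.08 mg
ferrous sulfate heptahydrate: 24.5 mg/L × 0.16 L = 3.92 mg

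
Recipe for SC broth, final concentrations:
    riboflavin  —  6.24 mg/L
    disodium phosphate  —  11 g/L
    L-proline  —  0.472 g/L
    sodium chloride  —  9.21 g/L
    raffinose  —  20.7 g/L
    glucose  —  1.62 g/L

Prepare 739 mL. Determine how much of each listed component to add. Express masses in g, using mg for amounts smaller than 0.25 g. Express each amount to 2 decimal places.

riboflavin 4.61 mg; disodium phosphate 8.13 g; L-proline 0.35 g; sodium chloride 6.81 g; raffinose 15.30 g; glucose 1.20 g

Scale factor relative to 1 L: 0.739.
riboflavin: 6.24 mg/L × 0.739 L = 4.61 mg
disodium phosphate: 11 g/L × 0.739 L = 8.13 g
L-proline: 0.472 g/L × 0.739 L = 0.35 g
sodium chloride: 9.21 g/L × 0.739 L = 6.81 g
raffinose: 20.7 g/L × 0.739 L = 15.30 g
glucose: 1.62 g/L × 0.739 L = 1.20 g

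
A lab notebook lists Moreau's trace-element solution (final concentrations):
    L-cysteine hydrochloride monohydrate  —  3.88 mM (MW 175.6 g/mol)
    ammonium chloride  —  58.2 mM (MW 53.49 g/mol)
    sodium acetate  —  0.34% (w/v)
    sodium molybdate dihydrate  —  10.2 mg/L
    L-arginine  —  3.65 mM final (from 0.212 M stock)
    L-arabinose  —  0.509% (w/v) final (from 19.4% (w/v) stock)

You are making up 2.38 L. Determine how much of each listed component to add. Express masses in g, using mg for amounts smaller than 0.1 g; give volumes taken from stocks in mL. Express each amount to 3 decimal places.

Scale factor relative to 1 L: 2.38.
L-cysteine hydrochloride monohydrate: 3.88 mmol/L × 175.6 g/mol × 2.38 L ÷ 1000 = 1.622 g
ammonium chloride: 58.2 mmol/L × 53.49 g/mol × 2.38 L ÷ 1000 = 7.409 g
sodium acetate: 0.34% w/v = 3.4 g/L → 3.4 × 2.38 L = 8.092 g
sodium molybdate dihydrate: 10.2 mg/L × 2.38 L = 24.276 mg
L-arginine: V = C2·V2/C1 = 3.65 mM × 2380 mL ÷ 212 mM = 40.976 mL
L-arabinose: dilute stock: 0.509% ÷ 19.4% × 2380 mL = 62.444 mL

L-cysteine hydrochloride monohydrate 1.622 g; ammonium chloride 7.409 g; sodium acetate 8.092 g; sodium molybdate dihydrate 24.276 mg; L-arginine 40.976 mL; L-arabinose 62.444 mL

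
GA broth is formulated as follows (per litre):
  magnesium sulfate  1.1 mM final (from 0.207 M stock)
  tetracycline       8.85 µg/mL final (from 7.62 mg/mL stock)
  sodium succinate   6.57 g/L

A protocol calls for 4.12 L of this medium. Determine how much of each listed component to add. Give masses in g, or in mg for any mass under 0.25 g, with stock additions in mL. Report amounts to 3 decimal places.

Working volume: 4.12 L.
magnesium sulfate: dilute stock: 1.1 mM × 4120 mL ÷ 207 mM = 21.894 mL
tetracycline: V = C2·V2/C1 = 8.85 µg/mL × 4120 mL ÷ 7620 µg/mL = 4.785 mL
sodium succinate: 6.57 g/L × 4.12 L = 27.068 g

magnesium sulfate 21.894 mL; tetracycline 4.785 mL; sodium succinate 27.068 g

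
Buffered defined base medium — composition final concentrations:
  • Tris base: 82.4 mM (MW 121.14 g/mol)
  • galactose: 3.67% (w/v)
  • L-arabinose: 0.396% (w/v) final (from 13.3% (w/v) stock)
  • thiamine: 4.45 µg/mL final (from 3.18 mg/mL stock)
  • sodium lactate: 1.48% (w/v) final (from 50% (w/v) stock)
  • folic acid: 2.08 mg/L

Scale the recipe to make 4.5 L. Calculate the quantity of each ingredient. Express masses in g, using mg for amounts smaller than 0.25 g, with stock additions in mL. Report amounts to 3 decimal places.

Tris base 44.919 g; galactose 165.150 g; L-arabinose 133.985 mL; thiamine 6.297 mL; sodium lactate 133.200 mL; folic acid 9.360 mg

Scale factor relative to 1 L: 4.5.
Tris base: 82.4 mmol/L × 121.14 g/mol × 4.5 L ÷ 1000 = 44.919 g
galactose: 3.67 g per 100 mL × 4500 mL ÷ 100 = 165.150 g
L-arabinose: C1V1 = C2V2 → 0.396% ÷ 13.3% × 4500 mL = 133.985 mL
thiamine: dilute stock: 4.45 µg/mL × 4500 mL ÷ 3180 µg/mL = 6.297 mL
sodium lactate: C1V1 = C2V2 → 1.48% ÷ 50% × 4500 mL = 133.200 mL
folic acid: 2.08 mg/L × 4.5 L = 9.360 mg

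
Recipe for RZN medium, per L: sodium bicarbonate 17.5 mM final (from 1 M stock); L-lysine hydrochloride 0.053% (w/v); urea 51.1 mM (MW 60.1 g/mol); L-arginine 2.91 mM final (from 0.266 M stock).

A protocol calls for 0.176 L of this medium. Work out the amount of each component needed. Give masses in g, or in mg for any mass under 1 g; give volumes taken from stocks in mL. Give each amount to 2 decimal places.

sodium bicarbonate 3.08 mL; L-lysine hydrochloride 93.28 mg; urea 540.52 mg; L-arginine 1.93 mL

Scale factor relative to 1 L: 0.176.
sodium bicarbonate: dilute stock: 17.5 mM × 176 mL ÷ 1000 mM = 3.08 mL
L-lysine hydrochloride: 0.053 g per 100 mL × 176 mL ÷ 100 = 0.09328 g = 93.28 mg
urea: 51.1 mmol/L × 60.1 mg/mmol × 0.176 L = 540.52 mg
L-arginine: C1V1 = C2V2 → 2.91 mM × 176 mL ÷ 266 mM = 1.93 mL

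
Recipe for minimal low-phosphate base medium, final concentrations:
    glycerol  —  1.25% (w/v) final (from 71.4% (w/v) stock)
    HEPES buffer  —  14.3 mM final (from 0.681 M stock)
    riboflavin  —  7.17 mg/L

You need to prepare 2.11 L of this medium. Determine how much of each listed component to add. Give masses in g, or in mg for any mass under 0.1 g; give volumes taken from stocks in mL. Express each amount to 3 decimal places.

glycerol 36.940 mL; HEPES buffer 44.307 mL; riboflavin 15.129 mg

Working volume: 2.11 L.
glycerol: V = C2·V2/C1 = 1.25% ÷ 71.4% × 2110 mL = 36.940 mL
HEPES buffer: V = C2·V2/C1 = 14.3 mM × 2110 mL ÷ 681 mM = 44.307 mL
riboflavin: 7.17 mg/L × 2.11 L = 15.129 mg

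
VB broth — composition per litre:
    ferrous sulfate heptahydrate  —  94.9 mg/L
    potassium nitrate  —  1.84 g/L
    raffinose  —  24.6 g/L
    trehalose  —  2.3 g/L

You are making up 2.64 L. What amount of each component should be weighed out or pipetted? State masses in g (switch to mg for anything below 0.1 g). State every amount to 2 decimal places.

Scale factor relative to 1 L: 2.64.
ferrous sulfate heptahydrate: 94.9 mg/L × 2.64 L = 250.536 mg = 0.25 g
potassium nitrate: 1.84 g/L × 2.64 L = 4.86 g
raffinose: 24.6 g/L × 2.64 L = 64.94 g
trehalose: 2.3 g/L × 2.64 L = 6.07 g

ferrous sulfate heptahydrate 0.25 g; potassium nitrate 4.86 g; raffinose 64.94 g; trehalose 6.07 g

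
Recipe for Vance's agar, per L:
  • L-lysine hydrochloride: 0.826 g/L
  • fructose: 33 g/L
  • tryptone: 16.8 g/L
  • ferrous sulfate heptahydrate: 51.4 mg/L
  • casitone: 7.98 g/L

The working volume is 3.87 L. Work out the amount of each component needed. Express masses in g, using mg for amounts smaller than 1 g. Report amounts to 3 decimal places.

Working volume: 3.87 L.
L-lysine hydrochloride: 0.826 g/L × 3.87 L = 3.197 g
fructose: 33 g/L × 3.87 L = 127.710 g
tryptone: 16.8 g/L × 3.87 L = 65.016 g
ferrous sulfate heptahydrate: 51.4 mg/L × 3.87 L = 198.918 mg
casitone: 7.98 g/L × 3.87 L = 30.883 g

L-lysine hydrochloride 3.197 g; fructose 127.710 g; tryptone 65.016 g; ferrous sulfate heptahydrate 198.918 mg; casitone 30.883 g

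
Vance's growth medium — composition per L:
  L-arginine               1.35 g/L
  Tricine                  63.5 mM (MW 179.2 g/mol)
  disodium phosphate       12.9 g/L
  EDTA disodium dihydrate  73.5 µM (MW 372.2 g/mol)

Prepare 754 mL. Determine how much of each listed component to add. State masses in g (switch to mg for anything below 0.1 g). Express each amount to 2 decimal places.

Working volume: 754 mL = 0.754 L.
L-arginine: 1.35 g/L × 0.754 L = 1.02 g
Tricine: 63.5 mmol/L × 179.2 g/mol × 0.754 L ÷ 1000 = 8.58 g
disodium phosphate: 12.9 g/L × 0.754 L = 9.73 g
EDTA disodium dihydrate: 73.5 µmol/L × 372.2 g/mol × 0.754 L ÷ 1000 = 20.63 mg

L-arginine 1.02 g; Tricine 8.58 g; disodium phosphate 9.73 g; EDTA disodium dihydrate 20.63 mg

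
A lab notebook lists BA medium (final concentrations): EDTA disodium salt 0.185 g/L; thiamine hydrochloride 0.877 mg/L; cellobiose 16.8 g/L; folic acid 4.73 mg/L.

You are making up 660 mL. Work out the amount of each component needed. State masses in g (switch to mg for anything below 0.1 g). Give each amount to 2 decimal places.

Target volume = 660 mL = 0.66 L.
EDTA disodium salt: 0.185 g/L × 0.66 L = 0.12 g
thiamine hydrochloride: 0.877 mg/L × 0.66 L = 0.58 mg
cellobiose: 16.8 g/L × 0.66 L = 11.09 g
folic acid: 4.73 mg/L × 0.66 L = 3.12 mg

EDTA disodium salt 0.12 g; thiamine hydrochloride 0.58 mg; cellobiose 11.09 g; folic acid 3.12 mg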